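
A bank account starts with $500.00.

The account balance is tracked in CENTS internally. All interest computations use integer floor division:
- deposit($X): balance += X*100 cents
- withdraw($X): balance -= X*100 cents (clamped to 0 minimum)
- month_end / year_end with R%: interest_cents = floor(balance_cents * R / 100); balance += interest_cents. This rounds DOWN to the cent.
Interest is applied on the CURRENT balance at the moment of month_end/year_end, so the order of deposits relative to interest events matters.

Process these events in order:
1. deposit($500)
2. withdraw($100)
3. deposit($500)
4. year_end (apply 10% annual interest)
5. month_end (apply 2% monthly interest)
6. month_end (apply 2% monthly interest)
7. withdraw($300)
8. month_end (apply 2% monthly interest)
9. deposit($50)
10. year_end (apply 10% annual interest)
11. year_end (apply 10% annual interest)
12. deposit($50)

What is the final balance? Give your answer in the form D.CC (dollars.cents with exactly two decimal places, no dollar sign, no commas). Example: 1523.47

After 1 (deposit($500)): balance=$1000.00 total_interest=$0.00
After 2 (withdraw($100)): balance=$900.00 total_interest=$0.00
After 3 (deposit($500)): balance=$1400.00 total_interest=$0.00
After 4 (year_end (apply 10% annual interest)): balance=$1540.00 total_interest=$140.00
After 5 (month_end (apply 2% monthly interest)): balance=$1570.80 total_interest=$170.80
After 6 (month_end (apply 2% monthly interest)): balance=$1602.21 total_interest=$202.21
After 7 (withdraw($300)): balance=$1302.21 total_interest=$202.21
After 8 (month_end (apply 2% monthly interest)): balance=$1328.25 total_interest=$228.25
After 9 (deposit($50)): balance=$1378.25 total_interest=$228.25
After 10 (year_end (apply 10% annual interest)): balance=$1516.07 total_interest=$366.07
After 11 (year_end (apply 10% annual interest)): balance=$1667.67 total_interest=$517.67
After 12 (deposit($50)): balance=$1717.67 total_interest=$517.67

Answer: 1717.67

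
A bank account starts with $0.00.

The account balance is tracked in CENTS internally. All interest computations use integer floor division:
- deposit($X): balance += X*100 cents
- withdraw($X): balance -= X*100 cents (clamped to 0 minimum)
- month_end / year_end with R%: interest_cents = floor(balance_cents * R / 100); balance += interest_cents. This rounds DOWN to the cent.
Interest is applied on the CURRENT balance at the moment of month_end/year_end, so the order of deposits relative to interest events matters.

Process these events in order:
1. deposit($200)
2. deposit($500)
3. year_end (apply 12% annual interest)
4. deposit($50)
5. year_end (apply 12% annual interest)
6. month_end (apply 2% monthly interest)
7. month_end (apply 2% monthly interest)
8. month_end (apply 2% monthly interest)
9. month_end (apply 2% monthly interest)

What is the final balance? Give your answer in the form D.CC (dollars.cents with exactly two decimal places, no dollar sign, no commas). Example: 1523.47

After 1 (deposit($200)): balance=$200.00 total_interest=$0.00
After 2 (deposit($500)): balance=$700.00 total_interest=$0.00
After 3 (year_end (apply 12% annual interest)): balance=$784.00 total_interest=$84.00
After 4 (deposit($50)): balance=$834.00 total_interest=$84.00
After 5 (year_end (apply 12% annual interest)): balance=$934.08 total_interest=$184.08
After 6 (month_end (apply 2% monthly interest)): balance=$952.76 total_interest=$202.76
After 7 (month_end (apply 2% monthly interest)): balance=$971.81 total_interest=$221.81
After 8 (month_end (apply 2% monthly interest)): balance=$991.24 total_interest=$241.24
After 9 (month_end (apply 2% monthly interest)): balance=$1011.06 total_interest=$261.06

Answer: 1011.06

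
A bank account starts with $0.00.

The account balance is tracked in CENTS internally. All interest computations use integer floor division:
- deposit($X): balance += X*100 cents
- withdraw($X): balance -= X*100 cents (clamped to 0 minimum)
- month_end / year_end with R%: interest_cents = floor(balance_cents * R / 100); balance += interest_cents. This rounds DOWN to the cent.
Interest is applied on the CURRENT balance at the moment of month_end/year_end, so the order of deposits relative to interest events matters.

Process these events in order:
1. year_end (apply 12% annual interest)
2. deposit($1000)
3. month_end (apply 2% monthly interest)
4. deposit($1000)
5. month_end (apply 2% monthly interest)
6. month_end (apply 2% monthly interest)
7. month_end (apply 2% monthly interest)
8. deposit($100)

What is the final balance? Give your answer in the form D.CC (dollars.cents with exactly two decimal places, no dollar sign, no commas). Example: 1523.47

After 1 (year_end (apply 12% annual interest)): balance=$0.00 total_interest=$0.00
After 2 (deposit($1000)): balance=$1000.00 total_interest=$0.00
After 3 (month_end (apply 2% monthly interest)): balance=$1020.00 total_interest=$20.00
After 4 (deposit($1000)): balance=$2020.00 total_interest=$20.00
After 5 (month_end (apply 2% monthly interest)): balance=$2060.40 total_interest=$60.40
After 6 (month_end (apply 2% monthly interest)): balance=$2101.60 total_interest=$101.60
After 7 (month_end (apply 2% monthly interest)): balance=$2143.63 total_interest=$143.63
After 8 (deposit($100)): balance=$2243.63 total_interest=$143.63

Answer: 2243.63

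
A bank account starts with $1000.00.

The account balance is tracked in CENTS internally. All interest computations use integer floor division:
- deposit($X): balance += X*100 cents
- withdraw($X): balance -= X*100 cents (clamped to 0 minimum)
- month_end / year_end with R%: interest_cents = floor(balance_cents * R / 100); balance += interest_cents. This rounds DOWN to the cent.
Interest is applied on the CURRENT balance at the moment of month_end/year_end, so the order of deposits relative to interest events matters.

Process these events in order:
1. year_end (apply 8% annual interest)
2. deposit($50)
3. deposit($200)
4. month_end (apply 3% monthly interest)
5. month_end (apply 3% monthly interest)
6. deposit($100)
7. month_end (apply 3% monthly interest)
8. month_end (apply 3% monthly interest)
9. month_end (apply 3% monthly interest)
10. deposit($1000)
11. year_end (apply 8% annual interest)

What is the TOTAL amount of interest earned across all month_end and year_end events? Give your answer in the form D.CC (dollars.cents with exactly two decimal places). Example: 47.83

After 1 (year_end (apply 8% annual interest)): balance=$1080.00 total_interest=$80.00
After 2 (deposit($50)): balance=$1130.00 total_interest=$80.00
After 3 (deposit($200)): balance=$1330.00 total_interest=$80.00
After 4 (month_end (apply 3% monthly interest)): balance=$1369.90 total_interest=$119.90
After 5 (month_end (apply 3% monthly interest)): balance=$1410.99 total_interest=$160.99
After 6 (deposit($100)): balance=$1510.99 total_interest=$160.99
After 7 (month_end (apply 3% monthly interest)): balance=$1556.31 total_interest=$206.31
After 8 (month_end (apply 3% monthly interest)): balance=$1602.99 total_interest=$252.99
After 9 (month_end (apply 3% monthly interest)): balance=$1651.07 total_interest=$301.07
After 10 (deposit($1000)): balance=$2651.07 total_interest=$301.07
After 11 (year_end (apply 8% annual interest)): balance=$2863.15 total_interest=$513.15

Answer: 513.15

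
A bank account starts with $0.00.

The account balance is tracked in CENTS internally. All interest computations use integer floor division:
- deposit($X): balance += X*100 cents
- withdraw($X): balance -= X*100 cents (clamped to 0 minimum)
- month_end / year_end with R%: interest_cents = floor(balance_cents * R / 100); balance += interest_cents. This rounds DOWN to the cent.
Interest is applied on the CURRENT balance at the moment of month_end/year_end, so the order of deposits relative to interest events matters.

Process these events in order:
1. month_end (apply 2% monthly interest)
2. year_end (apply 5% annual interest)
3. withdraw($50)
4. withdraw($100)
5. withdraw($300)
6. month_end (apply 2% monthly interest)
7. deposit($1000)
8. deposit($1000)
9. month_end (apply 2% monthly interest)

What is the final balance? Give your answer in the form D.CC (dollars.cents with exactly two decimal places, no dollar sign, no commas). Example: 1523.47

Answer: 2040.00

Derivation:
After 1 (month_end (apply 2% monthly interest)): balance=$0.00 total_interest=$0.00
After 2 (year_end (apply 5% annual interest)): balance=$0.00 total_interest=$0.00
After 3 (withdraw($50)): balance=$0.00 total_interest=$0.00
After 4 (withdraw($100)): balance=$0.00 total_interest=$0.00
After 5 (withdraw($300)): balance=$0.00 total_interest=$0.00
After 6 (month_end (apply 2% monthly interest)): balance=$0.00 total_interest=$0.00
After 7 (deposit($1000)): balance=$1000.00 total_interest=$0.00
After 8 (deposit($1000)): balance=$2000.00 total_interest=$0.00
After 9 (month_end (apply 2% monthly interest)): balance=$2040.00 total_interest=$40.00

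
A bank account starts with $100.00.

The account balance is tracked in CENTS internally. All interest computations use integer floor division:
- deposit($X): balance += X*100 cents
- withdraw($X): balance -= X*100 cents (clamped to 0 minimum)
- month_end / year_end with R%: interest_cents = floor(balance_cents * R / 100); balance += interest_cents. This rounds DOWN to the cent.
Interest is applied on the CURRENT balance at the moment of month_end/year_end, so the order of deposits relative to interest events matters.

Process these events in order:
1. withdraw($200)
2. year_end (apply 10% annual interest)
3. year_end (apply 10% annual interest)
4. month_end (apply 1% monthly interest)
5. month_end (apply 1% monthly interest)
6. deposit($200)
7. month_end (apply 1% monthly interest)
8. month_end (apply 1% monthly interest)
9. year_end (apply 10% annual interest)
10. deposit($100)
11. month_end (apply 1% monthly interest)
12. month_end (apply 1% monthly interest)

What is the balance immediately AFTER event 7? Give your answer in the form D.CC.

Answer: 202.00

Derivation:
After 1 (withdraw($200)): balance=$0.00 total_interest=$0.00
After 2 (year_end (apply 10% annual interest)): balance=$0.00 total_interest=$0.00
After 3 (year_end (apply 10% annual interest)): balance=$0.00 total_interest=$0.00
After 4 (month_end (apply 1% monthly interest)): balance=$0.00 total_interest=$0.00
After 5 (month_end (apply 1% monthly interest)): balance=$0.00 total_interest=$0.00
After 6 (deposit($200)): balance=$200.00 total_interest=$0.00
After 7 (month_end (apply 1% monthly interest)): balance=$202.00 total_interest=$2.00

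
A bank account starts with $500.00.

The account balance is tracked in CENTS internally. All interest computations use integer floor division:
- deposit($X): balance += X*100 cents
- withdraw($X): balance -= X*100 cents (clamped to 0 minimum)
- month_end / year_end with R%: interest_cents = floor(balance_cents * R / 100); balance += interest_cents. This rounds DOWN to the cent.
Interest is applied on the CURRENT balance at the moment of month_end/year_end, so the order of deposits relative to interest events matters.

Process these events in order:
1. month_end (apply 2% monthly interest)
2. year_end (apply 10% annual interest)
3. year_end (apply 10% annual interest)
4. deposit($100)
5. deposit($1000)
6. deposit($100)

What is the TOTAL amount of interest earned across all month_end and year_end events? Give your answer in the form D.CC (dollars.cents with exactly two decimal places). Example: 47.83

After 1 (month_end (apply 2% monthly interest)): balance=$510.00 total_interest=$10.00
After 2 (year_end (apply 10% annual interest)): balance=$561.00 total_interest=$61.00
After 3 (year_end (apply 10% annual interest)): balance=$617.10 total_interest=$117.10
After 4 (deposit($100)): balance=$717.10 total_interest=$117.10
After 5 (deposit($1000)): balance=$1717.10 total_interest=$117.10
After 6 (deposit($100)): balance=$1817.10 total_interest=$117.10

Answer: 117.10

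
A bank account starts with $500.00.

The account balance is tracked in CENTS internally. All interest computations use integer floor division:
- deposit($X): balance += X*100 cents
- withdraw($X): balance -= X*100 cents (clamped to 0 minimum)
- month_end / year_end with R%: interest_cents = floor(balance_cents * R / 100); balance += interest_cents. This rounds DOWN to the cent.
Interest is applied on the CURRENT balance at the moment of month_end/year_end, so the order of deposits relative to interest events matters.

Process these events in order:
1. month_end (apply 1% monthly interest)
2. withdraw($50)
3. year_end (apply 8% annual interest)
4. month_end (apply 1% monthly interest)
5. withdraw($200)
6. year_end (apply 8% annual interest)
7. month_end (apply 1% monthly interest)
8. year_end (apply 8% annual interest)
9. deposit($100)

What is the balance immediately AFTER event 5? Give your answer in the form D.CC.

Answer: 296.31

Derivation:
After 1 (month_end (apply 1% monthly interest)): balance=$505.00 total_interest=$5.00
After 2 (withdraw($50)): balance=$455.00 total_interest=$5.00
After 3 (year_end (apply 8% annual interest)): balance=$491.40 total_interest=$41.40
After 4 (month_end (apply 1% monthly interest)): balance=$496.31 total_interest=$46.31
After 5 (withdraw($200)): balance=$296.31 total_interest=$46.31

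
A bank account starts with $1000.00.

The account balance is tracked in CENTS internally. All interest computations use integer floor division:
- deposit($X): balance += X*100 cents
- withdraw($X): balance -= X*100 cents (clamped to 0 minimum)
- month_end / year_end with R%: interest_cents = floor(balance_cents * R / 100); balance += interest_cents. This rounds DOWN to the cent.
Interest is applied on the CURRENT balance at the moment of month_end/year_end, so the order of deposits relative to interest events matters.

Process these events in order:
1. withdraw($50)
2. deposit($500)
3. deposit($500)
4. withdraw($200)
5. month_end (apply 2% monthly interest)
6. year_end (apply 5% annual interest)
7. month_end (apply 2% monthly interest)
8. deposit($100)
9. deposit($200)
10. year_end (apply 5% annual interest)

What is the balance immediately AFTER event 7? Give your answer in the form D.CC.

After 1 (withdraw($50)): balance=$950.00 total_interest=$0.00
After 2 (deposit($500)): balance=$1450.00 total_interest=$0.00
After 3 (deposit($500)): balance=$1950.00 total_interest=$0.00
After 4 (withdraw($200)): balance=$1750.00 total_interest=$0.00
After 5 (month_end (apply 2% monthly interest)): balance=$1785.00 total_interest=$35.00
After 6 (year_end (apply 5% annual interest)): balance=$1874.25 total_interest=$124.25
After 7 (month_end (apply 2% monthly interest)): balance=$1911.73 total_interest=$161.73

Answer: 1911.73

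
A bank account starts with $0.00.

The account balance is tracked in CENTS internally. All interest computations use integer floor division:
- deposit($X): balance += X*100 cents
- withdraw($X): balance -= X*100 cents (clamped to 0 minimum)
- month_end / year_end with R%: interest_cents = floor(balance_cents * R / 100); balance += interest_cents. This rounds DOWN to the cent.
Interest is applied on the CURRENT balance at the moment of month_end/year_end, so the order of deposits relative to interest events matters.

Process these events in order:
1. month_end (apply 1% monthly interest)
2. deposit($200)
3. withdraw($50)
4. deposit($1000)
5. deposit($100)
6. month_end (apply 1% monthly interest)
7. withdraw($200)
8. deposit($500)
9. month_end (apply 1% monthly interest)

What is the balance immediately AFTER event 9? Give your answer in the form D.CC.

After 1 (month_end (apply 1% monthly interest)): balance=$0.00 total_interest=$0.00
After 2 (deposit($200)): balance=$200.00 total_interest=$0.00
After 3 (withdraw($50)): balance=$150.00 total_interest=$0.00
After 4 (deposit($1000)): balance=$1150.00 total_interest=$0.00
After 5 (deposit($100)): balance=$1250.00 total_interest=$0.00
After 6 (month_end (apply 1% monthly interest)): balance=$1262.50 total_interest=$12.50
After 7 (withdraw($200)): balance=$1062.50 total_interest=$12.50
After 8 (deposit($500)): balance=$1562.50 total_interest=$12.50
After 9 (month_end (apply 1% monthly interest)): balance=$1578.12 total_interest=$28.12

Answer: 1578.12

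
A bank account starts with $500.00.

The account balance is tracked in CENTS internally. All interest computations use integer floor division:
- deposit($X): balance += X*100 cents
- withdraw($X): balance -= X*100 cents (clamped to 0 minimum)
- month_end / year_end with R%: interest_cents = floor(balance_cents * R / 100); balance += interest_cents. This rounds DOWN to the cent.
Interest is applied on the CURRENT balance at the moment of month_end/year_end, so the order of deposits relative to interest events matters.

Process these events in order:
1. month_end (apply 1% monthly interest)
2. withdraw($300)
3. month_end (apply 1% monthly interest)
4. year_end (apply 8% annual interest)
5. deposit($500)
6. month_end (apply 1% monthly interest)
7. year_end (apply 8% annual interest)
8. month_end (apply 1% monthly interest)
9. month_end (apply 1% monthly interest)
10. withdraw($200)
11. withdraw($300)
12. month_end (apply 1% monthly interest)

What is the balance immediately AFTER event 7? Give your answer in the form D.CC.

Answer: 789.30

Derivation:
After 1 (month_end (apply 1% monthly interest)): balance=$505.00 total_interest=$5.00
After 2 (withdraw($300)): balance=$205.00 total_interest=$5.00
After 3 (month_end (apply 1% monthly interest)): balance=$207.05 total_interest=$7.05
After 4 (year_end (apply 8% annual interest)): balance=$223.61 total_interest=$23.61
After 5 (deposit($500)): balance=$723.61 total_interest=$23.61
After 6 (month_end (apply 1% monthly interest)): balance=$730.84 total_interest=$30.84
After 7 (year_end (apply 8% annual interest)): balance=$789.30 total_interest=$89.30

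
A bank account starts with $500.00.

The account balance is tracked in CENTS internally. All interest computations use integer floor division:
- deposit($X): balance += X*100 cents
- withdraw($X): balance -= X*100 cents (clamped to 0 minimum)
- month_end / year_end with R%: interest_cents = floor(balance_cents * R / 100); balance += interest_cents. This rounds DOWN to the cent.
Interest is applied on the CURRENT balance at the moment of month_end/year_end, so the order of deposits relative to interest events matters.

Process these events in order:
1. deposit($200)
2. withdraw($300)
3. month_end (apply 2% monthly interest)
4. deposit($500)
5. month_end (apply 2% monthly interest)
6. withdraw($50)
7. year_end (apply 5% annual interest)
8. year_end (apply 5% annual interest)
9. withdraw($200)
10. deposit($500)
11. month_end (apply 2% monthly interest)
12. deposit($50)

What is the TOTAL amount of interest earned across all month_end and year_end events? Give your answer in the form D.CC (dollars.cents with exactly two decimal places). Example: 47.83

Answer: 141.26

Derivation:
After 1 (deposit($200)): balance=$700.00 total_interest=$0.00
After 2 (withdraw($300)): balance=$400.00 total_interest=$0.00
After 3 (month_end (apply 2% monthly interest)): balance=$408.00 total_interest=$8.00
After 4 (deposit($500)): balance=$908.00 total_interest=$8.00
After 5 (month_end (apply 2% monthly interest)): balance=$926.16 total_interest=$26.16
After 6 (withdraw($50)): balance=$876.16 total_interest=$26.16
After 7 (year_end (apply 5% annual interest)): balance=$919.96 total_interest=$69.96
After 8 (year_end (apply 5% annual interest)): balance=$965.95 total_interest=$115.95
After 9 (withdraw($200)): balance=$765.95 total_interest=$115.95
After 10 (deposit($500)): balance=$1265.95 total_interest=$115.95
After 11 (month_end (apply 2% monthly interest)): balance=$1291.26 total_interest=$141.26
After 12 (deposit($50)): balance=$1341.26 total_interest=$141.26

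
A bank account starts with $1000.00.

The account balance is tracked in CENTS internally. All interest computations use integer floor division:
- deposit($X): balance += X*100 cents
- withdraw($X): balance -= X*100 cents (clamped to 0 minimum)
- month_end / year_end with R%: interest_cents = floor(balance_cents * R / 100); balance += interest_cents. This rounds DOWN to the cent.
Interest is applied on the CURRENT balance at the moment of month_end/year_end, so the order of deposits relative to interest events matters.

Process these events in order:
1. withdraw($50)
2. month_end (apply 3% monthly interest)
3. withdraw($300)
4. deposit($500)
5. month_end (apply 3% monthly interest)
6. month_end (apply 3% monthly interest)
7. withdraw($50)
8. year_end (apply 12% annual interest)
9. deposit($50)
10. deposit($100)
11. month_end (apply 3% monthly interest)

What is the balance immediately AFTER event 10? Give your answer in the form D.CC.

Answer: 1494.29

Derivation:
After 1 (withdraw($50)): balance=$950.00 total_interest=$0.00
After 2 (month_end (apply 3% monthly interest)): balance=$978.50 total_interest=$28.50
After 3 (withdraw($300)): balance=$678.50 total_interest=$28.50
After 4 (deposit($500)): balance=$1178.50 total_interest=$28.50
After 5 (month_end (apply 3% monthly interest)): balance=$1213.85 total_interest=$63.85
After 6 (month_end (apply 3% monthly interest)): balance=$1250.26 total_interest=$100.26
After 7 (withdraw($50)): balance=$1200.26 total_interest=$100.26
After 8 (year_end (apply 12% annual interest)): balance=$1344.29 total_interest=$244.29
After 9 (deposit($50)): balance=$1394.29 total_interest=$244.29
After 10 (deposit($100)): balance=$1494.29 total_interest=$244.29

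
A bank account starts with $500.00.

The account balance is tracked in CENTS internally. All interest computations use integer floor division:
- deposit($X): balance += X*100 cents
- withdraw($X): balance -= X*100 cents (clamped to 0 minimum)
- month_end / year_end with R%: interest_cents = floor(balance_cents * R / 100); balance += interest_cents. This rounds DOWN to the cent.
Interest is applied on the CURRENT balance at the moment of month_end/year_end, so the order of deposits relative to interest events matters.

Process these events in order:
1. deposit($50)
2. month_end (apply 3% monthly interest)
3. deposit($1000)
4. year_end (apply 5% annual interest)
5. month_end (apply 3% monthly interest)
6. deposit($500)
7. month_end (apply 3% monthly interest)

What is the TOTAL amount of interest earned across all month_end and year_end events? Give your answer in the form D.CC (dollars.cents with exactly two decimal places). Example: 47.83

After 1 (deposit($50)): balance=$550.00 total_interest=$0.00
After 2 (month_end (apply 3% monthly interest)): balance=$566.50 total_interest=$16.50
After 3 (deposit($1000)): balance=$1566.50 total_interest=$16.50
After 4 (year_end (apply 5% annual interest)): balance=$1644.82 total_interest=$94.82
After 5 (month_end (apply 3% monthly interest)): balance=$1694.16 total_interest=$144.16
After 6 (deposit($500)): balance=$2194.16 total_interest=$144.16
After 7 (month_end (apply 3% monthly interest)): balance=$2259.98 total_interest=$209.98

Answer: 209.98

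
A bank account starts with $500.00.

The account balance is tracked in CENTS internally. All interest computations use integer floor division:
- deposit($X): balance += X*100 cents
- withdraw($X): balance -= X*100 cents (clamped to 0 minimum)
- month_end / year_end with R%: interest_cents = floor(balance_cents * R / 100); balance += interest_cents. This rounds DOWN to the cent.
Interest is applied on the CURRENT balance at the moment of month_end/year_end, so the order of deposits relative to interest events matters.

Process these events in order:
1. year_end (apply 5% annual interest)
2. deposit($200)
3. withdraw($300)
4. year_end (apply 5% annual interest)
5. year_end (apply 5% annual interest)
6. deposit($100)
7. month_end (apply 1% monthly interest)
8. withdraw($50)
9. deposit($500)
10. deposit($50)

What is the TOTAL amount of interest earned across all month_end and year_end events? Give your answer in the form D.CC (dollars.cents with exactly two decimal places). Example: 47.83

After 1 (year_end (apply 5% annual interest)): balance=$525.00 total_interest=$25.00
After 2 (deposit($200)): balance=$725.00 total_interest=$25.00
After 3 (withdraw($300)): balance=$425.00 total_interest=$25.00
After 4 (year_end (apply 5% annual interest)): balance=$446.25 total_interest=$46.25
After 5 (year_end (apply 5% annual interest)): balance=$468.56 total_interest=$68.56
After 6 (deposit($100)): balance=$568.56 total_interest=$68.56
After 7 (month_end (apply 1% monthly interest)): balance=$574.24 total_interest=$74.24
After 8 (withdraw($50)): balance=$524.24 total_interest=$74.24
After 9 (deposit($500)): balance=$1024.24 total_interest=$74.24
After 10 (deposit($50)): balance=$1074.24 total_interest=$74.24

Answer: 74.24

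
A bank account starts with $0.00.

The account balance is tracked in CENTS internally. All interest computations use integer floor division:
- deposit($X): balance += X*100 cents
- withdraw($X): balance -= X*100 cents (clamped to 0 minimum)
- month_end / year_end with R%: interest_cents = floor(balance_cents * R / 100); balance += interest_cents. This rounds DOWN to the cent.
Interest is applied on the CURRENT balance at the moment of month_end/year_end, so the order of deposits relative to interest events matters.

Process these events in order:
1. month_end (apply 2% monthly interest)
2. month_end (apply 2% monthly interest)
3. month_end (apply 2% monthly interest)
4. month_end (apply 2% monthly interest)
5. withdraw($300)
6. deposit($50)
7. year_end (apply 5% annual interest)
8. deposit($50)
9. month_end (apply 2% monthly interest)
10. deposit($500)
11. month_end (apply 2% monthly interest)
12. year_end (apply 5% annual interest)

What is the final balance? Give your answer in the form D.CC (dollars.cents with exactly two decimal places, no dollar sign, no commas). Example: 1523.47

Answer: 647.47

Derivation:
After 1 (month_end (apply 2% monthly interest)): balance=$0.00 total_interest=$0.00
After 2 (month_end (apply 2% monthly interest)): balance=$0.00 total_interest=$0.00
After 3 (month_end (apply 2% monthly interest)): balance=$0.00 total_interest=$0.00
After 4 (month_end (apply 2% monthly interest)): balance=$0.00 total_interest=$0.00
After 5 (withdraw($300)): balance=$0.00 total_interest=$0.00
After 6 (deposit($50)): balance=$50.00 total_interest=$0.00
After 7 (year_end (apply 5% annual interest)): balance=$52.50 total_interest=$2.50
After 8 (deposit($50)): balance=$102.50 total_interest=$2.50
After 9 (month_end (apply 2% monthly interest)): balance=$104.55 total_interest=$4.55
After 10 (deposit($500)): balance=$604.55 total_interest=$4.55
After 11 (month_end (apply 2% monthly interest)): balance=$616.64 total_interest=$16.64
After 12 (year_end (apply 5% annual interest)): balance=$647.47 total_interest=$47.47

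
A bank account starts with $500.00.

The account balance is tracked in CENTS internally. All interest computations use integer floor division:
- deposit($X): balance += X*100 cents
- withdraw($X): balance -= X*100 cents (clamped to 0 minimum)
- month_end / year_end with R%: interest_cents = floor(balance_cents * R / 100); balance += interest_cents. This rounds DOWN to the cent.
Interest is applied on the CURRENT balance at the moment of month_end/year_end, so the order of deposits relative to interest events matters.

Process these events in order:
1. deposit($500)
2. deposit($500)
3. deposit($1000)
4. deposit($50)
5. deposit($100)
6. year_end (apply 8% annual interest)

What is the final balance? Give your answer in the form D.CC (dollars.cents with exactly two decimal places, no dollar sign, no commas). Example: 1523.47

Answer: 2862.00

Derivation:
After 1 (deposit($500)): balance=$1000.00 total_interest=$0.00
After 2 (deposit($500)): balance=$1500.00 total_interest=$0.00
After 3 (deposit($1000)): balance=$2500.00 total_interest=$0.00
After 4 (deposit($50)): balance=$2550.00 total_interest=$0.00
After 5 (deposit($100)): balance=$2650.00 total_interest=$0.00
After 6 (year_end (apply 8% annual interest)): balance=$2862.00 total_interest=$212.00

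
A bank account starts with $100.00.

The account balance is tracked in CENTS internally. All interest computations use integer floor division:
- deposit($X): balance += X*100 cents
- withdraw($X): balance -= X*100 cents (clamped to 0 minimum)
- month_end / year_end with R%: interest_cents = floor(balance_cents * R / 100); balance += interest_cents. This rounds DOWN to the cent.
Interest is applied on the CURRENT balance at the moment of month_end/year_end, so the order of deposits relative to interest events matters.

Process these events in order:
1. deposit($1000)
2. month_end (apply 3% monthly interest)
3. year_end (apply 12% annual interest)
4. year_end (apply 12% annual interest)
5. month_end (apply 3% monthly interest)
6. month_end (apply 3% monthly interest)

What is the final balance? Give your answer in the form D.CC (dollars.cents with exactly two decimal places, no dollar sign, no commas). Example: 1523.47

Answer: 1507.77

Derivation:
After 1 (deposit($1000)): balance=$1100.00 total_interest=$0.00
After 2 (month_end (apply 3% monthly interest)): balance=$1133.00 total_interest=$33.00
After 3 (year_end (apply 12% annual interest)): balance=$1268.96 total_interest=$168.96
After 4 (year_end (apply 12% annual interest)): balance=$1421.23 total_interest=$321.23
After 5 (month_end (apply 3% monthly interest)): balance=$1463.86 total_interest=$363.86
After 6 (month_end (apply 3% monthly interest)): balance=$1507.77 total_interest=$407.77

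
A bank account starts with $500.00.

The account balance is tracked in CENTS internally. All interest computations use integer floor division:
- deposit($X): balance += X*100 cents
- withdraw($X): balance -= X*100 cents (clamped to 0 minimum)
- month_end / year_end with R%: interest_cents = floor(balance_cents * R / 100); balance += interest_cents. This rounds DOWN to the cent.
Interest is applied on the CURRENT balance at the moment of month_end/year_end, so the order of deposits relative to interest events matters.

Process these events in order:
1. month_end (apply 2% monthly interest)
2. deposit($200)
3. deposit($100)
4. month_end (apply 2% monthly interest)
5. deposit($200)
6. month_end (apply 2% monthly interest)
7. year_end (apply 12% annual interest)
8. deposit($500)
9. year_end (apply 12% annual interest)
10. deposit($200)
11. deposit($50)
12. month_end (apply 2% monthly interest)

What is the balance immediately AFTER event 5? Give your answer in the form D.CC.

Answer: 1026.20

Derivation:
After 1 (month_end (apply 2% monthly interest)): balance=$510.00 total_interest=$10.00
After 2 (deposit($200)): balance=$710.00 total_interest=$10.00
After 3 (deposit($100)): balance=$810.00 total_interest=$10.00
After 4 (month_end (apply 2% monthly interest)): balance=$826.20 total_interest=$26.20
After 5 (deposit($200)): balance=$1026.20 total_interest=$26.20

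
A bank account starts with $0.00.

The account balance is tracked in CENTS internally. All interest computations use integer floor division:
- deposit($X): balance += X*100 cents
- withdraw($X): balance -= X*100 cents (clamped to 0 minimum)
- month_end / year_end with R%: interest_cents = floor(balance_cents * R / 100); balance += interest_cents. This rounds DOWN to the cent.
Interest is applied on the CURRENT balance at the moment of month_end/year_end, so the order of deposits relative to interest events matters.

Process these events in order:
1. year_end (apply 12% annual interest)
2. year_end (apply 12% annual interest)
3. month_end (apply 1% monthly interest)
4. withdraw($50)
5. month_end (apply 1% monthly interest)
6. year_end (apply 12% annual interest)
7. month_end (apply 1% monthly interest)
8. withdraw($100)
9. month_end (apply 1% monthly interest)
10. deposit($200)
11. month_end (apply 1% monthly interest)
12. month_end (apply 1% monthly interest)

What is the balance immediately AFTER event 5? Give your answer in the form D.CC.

Answer: 0.00

Derivation:
After 1 (year_end (apply 12% annual interest)): balance=$0.00 total_interest=$0.00
After 2 (year_end (apply 12% annual interest)): balance=$0.00 total_interest=$0.00
After 3 (month_end (apply 1% monthly interest)): balance=$0.00 total_interest=$0.00
After 4 (withdraw($50)): balance=$0.00 total_interest=$0.00
After 5 (month_end (apply 1% monthly interest)): balance=$0.00 total_interest=$0.00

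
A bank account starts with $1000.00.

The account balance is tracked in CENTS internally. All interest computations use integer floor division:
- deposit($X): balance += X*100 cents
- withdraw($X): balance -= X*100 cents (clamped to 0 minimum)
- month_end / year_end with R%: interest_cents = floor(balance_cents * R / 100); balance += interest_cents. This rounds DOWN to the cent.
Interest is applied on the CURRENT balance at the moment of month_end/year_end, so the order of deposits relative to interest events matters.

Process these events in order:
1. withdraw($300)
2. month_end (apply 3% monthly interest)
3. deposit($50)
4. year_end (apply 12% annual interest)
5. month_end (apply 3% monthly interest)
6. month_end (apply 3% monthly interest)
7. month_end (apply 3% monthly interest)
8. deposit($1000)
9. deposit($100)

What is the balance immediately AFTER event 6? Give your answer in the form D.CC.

Answer: 916.10

Derivation:
After 1 (withdraw($300)): balance=$700.00 total_interest=$0.00
After 2 (month_end (apply 3% monthly interest)): balance=$721.00 total_interest=$21.00
After 3 (deposit($50)): balance=$771.00 total_interest=$21.00
After 4 (year_end (apply 12% annual interest)): balance=$863.52 total_interest=$113.52
After 5 (month_end (apply 3% monthly interest)): balance=$889.42 total_interest=$139.42
After 6 (month_end (apply 3% monthly interest)): balance=$916.10 total_interest=$166.10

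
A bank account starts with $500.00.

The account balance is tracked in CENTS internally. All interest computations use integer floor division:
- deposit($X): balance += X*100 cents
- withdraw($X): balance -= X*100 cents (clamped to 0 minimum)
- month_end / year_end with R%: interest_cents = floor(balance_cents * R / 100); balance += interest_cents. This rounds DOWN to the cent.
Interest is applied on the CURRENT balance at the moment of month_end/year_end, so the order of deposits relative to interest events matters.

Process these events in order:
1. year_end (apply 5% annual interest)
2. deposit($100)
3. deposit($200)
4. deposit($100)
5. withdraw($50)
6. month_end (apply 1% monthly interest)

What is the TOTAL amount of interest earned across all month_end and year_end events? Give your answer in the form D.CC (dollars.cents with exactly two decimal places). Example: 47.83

After 1 (year_end (apply 5% annual interest)): balance=$525.00 total_interest=$25.00
After 2 (deposit($100)): balance=$625.00 total_interest=$25.00
After 3 (deposit($200)): balance=$825.00 total_interest=$25.00
After 4 (deposit($100)): balance=$925.00 total_interest=$25.00
After 5 (withdraw($50)): balance=$875.00 total_interest=$25.00
After 6 (month_end (apply 1% monthly interest)): balance=$883.75 total_interest=$33.75

Answer: 33.75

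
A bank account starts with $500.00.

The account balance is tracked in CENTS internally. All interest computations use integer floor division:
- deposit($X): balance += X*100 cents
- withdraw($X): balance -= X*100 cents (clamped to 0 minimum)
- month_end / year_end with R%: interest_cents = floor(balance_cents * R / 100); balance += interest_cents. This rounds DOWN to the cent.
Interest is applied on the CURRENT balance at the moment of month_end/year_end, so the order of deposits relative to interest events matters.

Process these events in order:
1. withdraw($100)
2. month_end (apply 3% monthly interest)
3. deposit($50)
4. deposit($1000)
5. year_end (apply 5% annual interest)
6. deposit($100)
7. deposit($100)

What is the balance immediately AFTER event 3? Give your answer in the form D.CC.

Answer: 462.00

Derivation:
After 1 (withdraw($100)): balance=$400.00 total_interest=$0.00
After 2 (month_end (apply 3% monthly interest)): balance=$412.00 total_interest=$12.00
After 3 (deposit($50)): balance=$462.00 total_interest=$12.00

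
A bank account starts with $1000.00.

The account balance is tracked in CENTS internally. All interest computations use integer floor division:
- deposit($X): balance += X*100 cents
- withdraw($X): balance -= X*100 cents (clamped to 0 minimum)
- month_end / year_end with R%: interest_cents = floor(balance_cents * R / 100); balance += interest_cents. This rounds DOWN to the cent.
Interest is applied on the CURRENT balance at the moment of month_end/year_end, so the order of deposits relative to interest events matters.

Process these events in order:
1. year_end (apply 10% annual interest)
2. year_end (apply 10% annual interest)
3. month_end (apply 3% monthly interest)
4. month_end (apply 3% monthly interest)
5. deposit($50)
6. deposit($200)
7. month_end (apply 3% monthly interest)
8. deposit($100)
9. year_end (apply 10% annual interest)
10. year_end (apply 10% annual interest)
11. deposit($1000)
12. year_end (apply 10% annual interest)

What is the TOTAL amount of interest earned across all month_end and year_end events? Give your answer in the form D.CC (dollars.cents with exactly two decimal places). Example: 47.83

Answer: 985.65

Derivation:
After 1 (year_end (apply 10% annual interest)): balance=$1100.00 total_interest=$100.00
After 2 (year_end (apply 10% annual interest)): balance=$1210.00 total_interest=$210.00
After 3 (month_end (apply 3% monthly interest)): balance=$1246.30 total_interest=$246.30
After 4 (month_end (apply 3% monthly interest)): balance=$1283.68 total_interest=$283.68
After 5 (deposit($50)): balance=$1333.68 total_interest=$283.68
After 6 (deposit($200)): balance=$1533.68 total_interest=$283.68
After 7 (month_end (apply 3% monthly interest)): balance=$1579.69 total_interest=$329.69
After 8 (deposit($100)): balance=$1679.69 total_interest=$329.69
After 9 (year_end (apply 10% annual interest)): balance=$1847.65 total_interest=$497.65
After 10 (year_end (apply 10% annual interest)): balance=$2032.41 total_interest=$682.41
After 11 (deposit($1000)): balance=$3032.41 total_interest=$682.41
After 12 (year_end (apply 10% annual interest)): balance=$3335.65 total_interest=$985.65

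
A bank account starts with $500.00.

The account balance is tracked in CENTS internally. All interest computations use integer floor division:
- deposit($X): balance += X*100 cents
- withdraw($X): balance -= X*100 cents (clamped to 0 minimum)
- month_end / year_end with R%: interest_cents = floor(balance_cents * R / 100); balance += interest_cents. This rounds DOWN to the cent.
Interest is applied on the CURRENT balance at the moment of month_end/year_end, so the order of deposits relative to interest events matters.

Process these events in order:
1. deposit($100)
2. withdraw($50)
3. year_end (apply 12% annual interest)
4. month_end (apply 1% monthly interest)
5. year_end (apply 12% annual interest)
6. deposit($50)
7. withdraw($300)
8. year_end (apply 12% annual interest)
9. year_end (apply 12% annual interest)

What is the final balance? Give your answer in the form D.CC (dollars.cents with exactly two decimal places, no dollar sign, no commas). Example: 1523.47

After 1 (deposit($100)): balance=$600.00 total_interest=$0.00
After 2 (withdraw($50)): balance=$550.00 total_interest=$0.00
After 3 (year_end (apply 12% annual interest)): balance=$616.00 total_interest=$66.00
After 4 (month_end (apply 1% monthly interest)): balance=$622.16 total_interest=$72.16
After 5 (year_end (apply 12% annual interest)): balance=$696.81 total_interest=$146.81
After 6 (deposit($50)): balance=$746.81 total_interest=$146.81
After 7 (withdraw($300)): balance=$446.81 total_interest=$146.81
After 8 (year_end (apply 12% annual interest)): balance=$500.42 total_interest=$200.42
After 9 (year_end (apply 12% annual interest)): balance=$560.47 total_interest=$260.47

Answer: 560.47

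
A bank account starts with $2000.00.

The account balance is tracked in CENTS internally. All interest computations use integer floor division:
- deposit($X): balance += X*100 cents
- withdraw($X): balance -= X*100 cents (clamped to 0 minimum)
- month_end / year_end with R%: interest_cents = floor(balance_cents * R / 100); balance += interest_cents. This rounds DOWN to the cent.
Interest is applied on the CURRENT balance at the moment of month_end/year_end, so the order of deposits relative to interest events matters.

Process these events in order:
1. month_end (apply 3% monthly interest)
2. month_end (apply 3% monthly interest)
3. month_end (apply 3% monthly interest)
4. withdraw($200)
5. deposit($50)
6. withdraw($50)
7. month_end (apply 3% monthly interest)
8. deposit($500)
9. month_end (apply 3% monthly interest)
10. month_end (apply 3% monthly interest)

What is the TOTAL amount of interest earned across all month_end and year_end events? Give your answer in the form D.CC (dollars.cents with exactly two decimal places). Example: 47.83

After 1 (month_end (apply 3% monthly interest)): balance=$2060.00 total_interest=$60.00
After 2 (month_end (apply 3% monthly interest)): balance=$2121.80 total_interest=$121.80
After 3 (month_end (apply 3% monthly interest)): balance=$2185.45 total_interest=$185.45
After 4 (withdraw($200)): balance=$1985.45 total_interest=$185.45
After 5 (deposit($50)): balance=$2035.45 total_interest=$185.45
After 6 (withdraw($50)): balance=$1985.45 total_interest=$185.45
After 7 (month_end (apply 3% monthly interest)): balance=$2045.01 total_interest=$245.01
After 8 (deposit($500)): balance=$2545.01 total_interest=$245.01
After 9 (month_end (apply 3% monthly interest)): balance=$2621.36 total_interest=$321.36
After 10 (month_end (apply 3% monthly interest)): balance=$2700.00 total_interest=$400.00

Answer: 400.00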